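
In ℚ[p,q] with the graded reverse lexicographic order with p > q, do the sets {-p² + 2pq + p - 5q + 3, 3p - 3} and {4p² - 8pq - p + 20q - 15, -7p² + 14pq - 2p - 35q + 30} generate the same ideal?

Yes, the ideals are equal.

Equality of ideals is decidable: compute both reduced Gröbner bases (unique for the ordering) and check whether they agree.
Buchberger on the first generating set:
f_1 = -p² + 2pq + p - 5q + 3, LT = p².
f_2 = 3p - 3, LT = p.

S(f_1,f_2): lcm = p². S = -2pq + 5q - 3.
  leading term pq: subtract (-⅔q)·f_2 from -2pq + 5q - 3 → 3q - 3
  leading term q: no divisor's leading term divides it; move 3q to the remainder.
  leading term 1: no divisor's leading term divides it; move -3 to the remainder.
  remainder 3q - 3 ≠ 0; add g_3 = 3q - 3 to the basis.

The other S-polynomials (S(f_1,g_3), S(f_2,g_3)) all reduce to 0 modulo the current basis, so we have a Gröbner basis.
Inter-reduce: drop elements whose leading term is divisible by another's, tail-reduce, and make monic.
Reduced Gröbner basis: {p - 1, q - 1}.

Buchberger on the second generating set:
h_1 = 4p² - 8pq - p + 20q - 15, LT = p².
h_2 = -7p² + 14pq - 2p - 35q + 30, LT = p².

S(h_1,h_2): lcm = p². S = -15/28p + 15/28.
  leading term p: no divisor's leading term divides it; move -15/28p to the remainder.
  leading term 1: no divisor's leading term divides it; move 15/28 to the remainder.
  remainder -15/28p + 15/28 ≠ 0; add k_3 = -15/28p + 15/28 to the basis.

S(h_1,k_3): lcm = p². S = -2pq + ¾p + 5q - 15/4.
  leading term pq: subtract (56/15q)·k_3 from -2pq + ¾p + 5q - 15/4 → ¾p + 3q - 15/4
  leading term p: subtract (-7/5)·k_3 from ¾p + 3q - 15/4 → 3q - 3
  leading term q: no divisor's leading term divides it; move 3q to the remainder.
  leading term 1: no divisor's leading term divides it; move -3 to the remainder.
  remainder 3q - 3 ≠ 0; add k_4 = 3q - 3 to the basis.

The other S-polynomials (S(h_2,k_3), S(h_1,k_4), S(h_2,k_4), S(k_3,k_4)) all reduce to 0 modulo the current basis, so we have a Gröbner basis.
Inter-reduce: drop elements whose leading term is divisible by another's, tail-reduce, and make monic.
Reduced Gröbner basis: {p - 1, q - 1}.

The two bases agree; hence the ideals are identical.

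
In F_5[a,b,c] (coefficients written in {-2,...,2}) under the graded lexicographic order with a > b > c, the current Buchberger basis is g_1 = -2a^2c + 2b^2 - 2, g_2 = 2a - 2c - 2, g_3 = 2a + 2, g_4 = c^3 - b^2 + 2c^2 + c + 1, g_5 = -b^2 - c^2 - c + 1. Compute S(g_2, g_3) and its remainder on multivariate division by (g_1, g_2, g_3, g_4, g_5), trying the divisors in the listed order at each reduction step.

lcm(LM(g_2), LM(g_3)) = a.
S = (lcm/LT(g_2))·g_2 − (lcm/LT(g_3))·g_3 = -c - 2.
Reduce S modulo (g_1, g_2, g_3, g_4, g_5) in that order:
  leading term c: no divisor's leading term divides it; move -c to the remainder.
  leading term 1: no divisor's leading term divides it; move -2 to the remainder.
The remainder -c - 2 is nonzero, so it would be added as the next basis element.

S(g_2, g_3) = -c - 2; remainder on division = -c - 2.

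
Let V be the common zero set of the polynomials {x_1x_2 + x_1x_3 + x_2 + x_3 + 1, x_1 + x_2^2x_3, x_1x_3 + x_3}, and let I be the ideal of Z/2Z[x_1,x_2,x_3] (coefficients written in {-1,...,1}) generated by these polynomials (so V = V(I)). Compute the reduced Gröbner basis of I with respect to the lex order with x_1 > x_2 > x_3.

f_1 = x_1x_2 + x_1x_3 + x_2 + x_3 + 1, LT = x_1x_2.
f_2 = x_1 + x_2^2x_3, LT = x_1.
f_3 = x_1x_3 + x_3, LT = x_1x_3.

S(f_1,f_2): lcm = x_1x_2. S = x_1x_3 + x_2^3x_3 + x_2 + x_3 + 1.
  leading term x_1x_3: subtract (x_3)·f_2 from x_1x_3 + x_2^3x_3 + x_2 + x_3 + 1 → x_2^3x_3 + x_2^2x_3^2 + x_2 + x_3 + 1
  leading term x_2^3x_3: no divisor's leading term divides it; move x_2^3x_3 to the remainder.
  leading term x_2^2x_3^2: no divisor's leading term divides it; move x_2^2x_3^2 to the remainder.
  leading term x_2: no divisor's leading term divides it; move x_2 to the remainder.
  leading term x_3: no divisor's leading term divides it; move x_3 to the remainder.
  leading term 1: no divisor's leading term divides it; move 1 to the remainder.
  remainder x_2^3x_3 + x_2^2x_3^2 + x_2 + x_3 + 1 ≠ 0; add g_4 = x_2^3x_3 + x_2^2x_3^2 + x_2 + x_3 + 1 to the basis.

S(f_1,f_3): lcm = x_1x_2x_3. S = x_1x_3^2 + x_3^2 + x_3.
  leading term x_1x_3^2: subtract (x_3^2)·f_2 from x_1x_3^2 + x_3^2 + x_3 → x_2^2x_3^3 + x_3^2 + x_3
  leading term x_2^2x_3^3: no divisor's leading term divides it; move x_2^2x_3^3 to the remainder.
  leading term x_3^2: no divisor's leading term divides it; move x_3^2 to the remainder.
  leading term x_3: no divisor's leading term divides it; move x_3 to the remainder.
  remainder x_2^2x_3^3 + x_3^2 + x_3 ≠ 0; add g_5 = x_2^2x_3^3 + x_3^2 + x_3 to the basis.

S(f_2,f_3): lcm = x_1x_3. S = x_2^2x_3^2 + x_3.
  leading term x_2^2x_3^2: no divisor's leading term divides it; move x_2^2x_3^2 to the remainder.
  leading term x_3: no divisor's leading term divides it; move x_3 to the remainder.
  remainder x_2^2x_3^2 + x_3 ≠ 0; add g_6 = x_2^2x_3^2 + x_3 to the basis.

S(f_3,g_4): lcm = x_1x_2^3x_3. S = x_1x_2^2x_3^2 + x_1x_2 + x_1x_3 + x_1 + x_2^3x_3.
  leading term x_1x_2^2x_3^2: subtract (x_2x_3^2)·f_1 from x_1x_2^2x_3^2 + x_1x_2 + x_1x_3 + x_1 + x_2^3x_3 → x_1x_2x_3^3 + x_1x_2 + x_1x_3 + x_1 + x_2^3x_3 + x_2^2x_3^2 + x_2x_3^3 + x_2x_3^2
  leading term x_1x_2x_3^3: subtract (x_3^3)·f_1 from x_1x_2x_3^3 + x_1x_2 + x_1x_3 + x_1 + x_2^3x_3 + x_2^2x_3^2 + x_2x_3^3 + x_2x_3^2 → x_1x_2 + x_1x_3^4 + x_1x_3 + x_1 + x_2^3x_3 + x_2^2x_3^2 + x_2x_3^2 + x_3^4 + x_3^3
  leading term x_1x_2: subtract (1)·f_1 from x_1x_2 + x_1x_3^4 + x_1x_3 + x_1 + x_2^3x_3 + x_2^2x_3^2 + x_2x_3^2 + x_3^4 + x_3^3 → x_1x_3^4 + x_1 + x_2^3x_3 + x_2^2x_3^2 + x_2x_3^2 + x_2 + x_3^4 + x_3^3 + x_3 + 1
  leading term x_1x_3^4: subtract (x_3^4)·f_2 from x_1x_3^4 + x_1 + x_2^3x_3 + x_2^2x_3^2 + x_2x_3^2 + x_2 + x_3^4 + x_3^3 + x_3 + 1 → x_1 + x_2^3x_3 + x_2^2x_3^5 + x_2^2x_3^2 + x_2x_3^2 + x_2 + x_3^4 + x_3^3 + x_3 + 1
  leading term x_1: subtract (1)·f_2 from x_1 + x_2^3x_3 + x_2^2x_3^5 + x_2^2x_3^2 + x_2x_3^2 + x_2 + x_3^4 + x_3^3 + x_3 + 1 → x_2^3x_3 + x_2^2x_3^5 + x_2^2x_3^2 + x_2^2x_3 + x_2x_3^2 + x_2 + x_3^4 + x_3^3 + x_3 + 1
  leading term x_2^3x_3: subtract (1)·g_4 from x_2^3x_3 + x_2^2x_3^5 + x_2^2x_3^2 + x_2^2x_3 + x_2x_3^2 + x_2 + x_3^4 + x_3^3 + x_3 + 1 → x_2^2x_3^5 + x_2^2x_3 + x_2x_3^2 + x_3^4 + x_3^3
  leading term x_2^2x_3^5: subtract (x_3^2)·g_5 from x_2^2x_3^5 + x_2^2x_3 + x_2x_3^2 + x_3^4 + x_3^3 → x_2^2x_3 + x_2x_3^2
  leading term x_2^2x_3: no divisor's leading term divides it; move x_2^2x_3 to the remainder.
  leading term x_2x_3^2: no divisor's leading term divides it; move x_2x_3^2 to the remainder.
  remainder x_2^2x_3 + x_2x_3^2 ≠ 0; add g_7 = x_2^2x_3 + x_2x_3^2 to the basis.

S(f_1,g_5): lcm = x_1x_2^2x_3^3. S = x_1x_2x_3^4 + x_1x_3^2 + x_1x_3 + x_2^2x_3^3 + x_2x_3^4 + x_2x_3^3.
  leading term x_1x_2x_3^4: subtract (x_3^4)·f_1 from x_1x_2x_3^4 + x_1x_3^2 + x_1x_3 + x_2^2x_3^3 + x_2x_3^4 + x_2x_3^3 → x_1x_3^5 + x_1x_3^2 + x_1x_3 + x_2^2x_3^3 + x_2x_3^3 + x_3^5 + x_3^4
  leading term x_1x_3^5: subtract (x_3^5)·f_2 from x_1x_3^5 + x_1x_3^2 + x_1x_3 + x_2^2x_3^3 + x_2x_3^3 + x_3^5 + x_3^4 → x_1x_3^2 + x_1x_3 + x_2^2x_3^6 + x_2^2x_3^3 + x_2x_3^3 + x_3^5 + x_3^4
  leading term x_1x_3^2: subtract (x_3^2)·f_2 from x_1x_3^2 + x_1x_3 + x_2^2x_3^6 + x_2^2x_3^3 + x_2x_3^3 + x_3^5 + x_3^4 → x_1x_3 + x_2^2x_3^6 + x_2x_3^3 + x_3^5 + x_3^4
  leading term x_1x_3: subtract (x_3)·f_2 from x_1x_3 + x_2^2x_3^6 + x_2x_3^3 + x_3^5 + x_3^4 → x_2^2x_3^6 + x_2^2x_3^2 + x_2x_3^3 + x_3^5 + x_3^4
  leading term x_2^2x_3^6: subtract (x_3^3)·g_5 from x_2^2x_3^6 + x_2^2x_3^2 + x_2x_3^3 + x_3^5 + x_3^4 → x_2^2x_3^2 + x_2x_3^3
  leading term x_2^2x_3^2: subtract (1)·g_6 from x_2^2x_3^2 + x_2x_3^3 → x_2x_3^3 + x_3
  leading term x_2x_3^3: no divisor's leading term divides it; move x_2x_3^3 to the remainder.
  leading term x_3: no divisor's leading term divides it; move x_3 to the remainder.
  remainder x_2x_3^3 + x_3 ≠ 0; add g_8 = x_2x_3^3 + x_3 to the basis.

S(f_3,g_5): lcm = x_1x_2^2x_3^3. S = x_1x_3^2 + x_1x_3 + x_2^2x_3^3.
  leading term x_1x_3^2: subtract (x_3^2)·f_2 from x_1x_3^2 + x_1x_3 + x_2^2x_3^3 → x_1x_3
  leading term x_1x_3: subtract (x_3)·f_2 from x_1x_3 → x_2^2x_3^2
  leading term x_2^2x_3^2: subtract (1)·g_6 from x_2^2x_3^2 → x_3
  leading term x_3: no divisor's leading term divides it; move x_3 to the remainder.
  remainder x_3 ≠ 0; add g_9 = x_3 to the basis.

S(g_4,g_7): lcm = x_2^3x_3. S = x_2 + x_3 + 1.
  leading term x_2: no divisor's leading term divides it; move x_2 to the remainder.
  leading term x_3: subtract (1)·g_9 from x_3 + 1 → 1
  leading term 1: no divisor's leading term divides it; move 1 to the remainder.
  remainder x_2 + 1 ≠ 0; add g_10 = x_2 + 1 to the basis.

The other S-polynomials (S(f_1,g_4), S(f_2,g_4), S(f_2,g_5), S(g_4,g_5), S(f_1,g_6), S(f_2,g_6), S(f_3,g_6), S(g_4,g_6), S(g_5,g_6), S(f_1,g_7), S(f_2,g_7), S(f_3,g_7), S(g_5,g_7), S(g_6,g_7), S(f_1,g_8), S(f_2,g_8), S(f_3,g_8), S(g_4,g_8), S(g_5,g_8), S(g_6,g_8), S(g_7,g_8), S(f_1,g_9), S(f_2,g_9), S(f_3,g_9), S(g_4,g_9), S(g_5,g_9), S(g_6,g_9), S(g_7,g_9), S(g_8,g_9), S(f_1,g_10), S(f_2,g_10), S(f_3,g_10), S(g_4,g_10), S(g_5,g_10), S(g_6,g_10), S(g_7,g_10), S(g_8,g_10), S(g_9,g_10)) all reduce to 0 modulo the current basis, so we have a Gröbner basis.
Inter-reduce: drop elements whose leading term is divisible by another's, tail-reduce, and make monic.

G = {x_1, x_2 + 1, x_3}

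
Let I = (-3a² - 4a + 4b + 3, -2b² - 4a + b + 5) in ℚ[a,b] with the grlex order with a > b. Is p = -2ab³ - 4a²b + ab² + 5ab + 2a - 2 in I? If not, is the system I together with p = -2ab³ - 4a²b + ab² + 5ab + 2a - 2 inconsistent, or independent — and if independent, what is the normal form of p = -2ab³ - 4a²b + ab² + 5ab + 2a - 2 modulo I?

-2ab³ - 4a²b + ab² + 5ab + 2a - 2 is independent of I; its normal form modulo I is 2a - 2.

First compute the reduced Gröbner basis of I by Buchberger's algorithm.
f_1 = -3a² - 4a + 4b + 3, LT = a².
f_2 = -2b² - 4a + b + 5, LT = b².

The S-polynomials (S(f_1,f_2)) all reduce to 0 modulo the current basis, so we have a Gröbner basis.
Inter-reduce: drop elements whose leading term is divisible by another's, tail-reduce, and make monic.
Reduced Gröbner basis: {a² + 4/3a - 4/3b - 1, b² + 2a - ½b - 5/2}.
Label its elements g_1 = a² + 4/3a - 4/3b - 1, g_2 = b² + 2a - ½b - 5/2.

Reduce p = -2ab³ - 4a²b + ab² + 5ab + 2a - 2 modulo G:
  leading term ab³: subtract (-2ab)·g_2 from -2ab³ - 4a²b + ab² + 5ab + 2a - 2 → 2a - 2
  leading term a: no divisor's leading term divides it; move 2a to the remainder.
  leading term 1: no divisor's leading term divides it; move -2 to the remainder.
  normal form = 2a - 2.
The normal form is nonzero, so p ∉ I. Since p minus its normal form lies in I, I + (p) = I + (r) where r = 2a - 2; decide whether this ideal is the whole ring.
Run Buchberger on G together with r (pairs among the g_i already reduce to 0 since G is a Gröbner basis):
g_1 = a² + 4/3a - 4/3b - 1, LT = a².
g_2 = b² + 2a - ½b - 5/2, LT = b².
r = 2a - 2, LT = a.

S(g_1,r): lcm = a². S = 7/3a - 4/3b - 1.
  leading term a: subtract (7/6)·r from 7/3a - 4/3b - 1 → -4/3b + 4/3
  leading term b: no divisor's leading term divides it; move -4/3b to the remainder.
  leading term 1: no divisor's leading term divides it; move 4/3 to the remainder.
  remainder -4/3b + 4/3 ≠ 0; add m_4 = -4/3b + 4/3 to the basis.

The other S-polynomials (S(g_1,g_2), S(g_2,r), S(g_1,m_4), S(g_2,m_4), S(r,m_4)) all reduce to 0 modulo the current basis, so we have a Gröbner basis.
Inter-reduce: drop elements whose leading term is divisible by another's, tail-reduce, and make monic.
Reduced Gröbner basis: {a - 1, b - 1}.
The reduced Gröbner basis of I + (p) is {a - 1, b - 1} ≠ {1}, a proper ideal, so the enlarged system stays consistent: p is independent of I, with normal form 2a - 2.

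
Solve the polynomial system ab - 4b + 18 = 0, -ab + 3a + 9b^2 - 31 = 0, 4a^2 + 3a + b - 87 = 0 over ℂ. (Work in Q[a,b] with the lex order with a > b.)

{(-5, 2)}

Compute a lex Gröbner basis by Buchberger's algorithm.
f_1 = ab - 4b + 18, LT = ab.
f_2 = -ab + 3a + 9b^2 - 31, LT = ab.
f_3 = 4a^2 + 3a + b - 87, LT = a^2.

S(f_1,f_2): lcm = ab. S = 3a + 9b^2 - 4b - 13.
  leading term a: no divisor's leading term divides it; move 3a to the remainder.
  leading term b^2: no divisor's leading term divides it; move 9b^2 to the remainder.
  leading term b: no divisor's leading term divides it; move -4b to the remainder.
  leading term 1: no divisor's leading term divides it; move -13 to the remainder.
  remainder 3a + 9b^2 - 4b - 13 ≠ 0; add h_4 = 3a + 9b^2 - 4b - 13 to the basis.

S(f_1,f_3): lcm = a^2b. S = -19/4ab + 18a - 1/4b^2 + 87/4b.
  leading term ab: subtract (-19/4)·f_1 from -19/4ab + 18a - 1/4b^2 + 87/4b → 18a - 1/4b^2 + 11/4b + 171/2
  leading term a: subtract (6)·h_4 from 18a - 1/4b^2 + 11/4b + 171/2 → -217/4b^2 + 107/4b + 327/2
  leading term b^2: no divisor's leading term divides it; move -217/4b^2 to the remainder.
  leading term b: no divisor's leading term divides it; move 107/4b to the remainder.
  leading term 1: no divisor's leading term divides it; move 327/2 to the remainder.
  remainder -217/4b^2 + 107/4b + 327/2 ≠ 0; add h_5 = -217/4b^2 + 107/4b + 327/2 to the basis.

S(f_2,f_3): lcm = a^2b. S = -3a^2 - 9ab^2 - 3/4ab + 31a - 1/4b^2 + 87/4b.
  leading term a^2: subtract (-3/4)·f_3 from -3a^2 - 9ab^2 - 3/4ab + 31a - 1/4b^2 + 87/4b → -9ab^2 - 3/4ab + 133/4a - 1/4b^2 + 45/2b - 261/4
  leading term ab^2: subtract (-9b)·f_1 from -9ab^2 - 3/4ab + 133/4a - 1/4b^2 + 45/2b - 261/4 → -3/4ab + 133/4a - 145/4b^2 + 369/2b - 261/4
  leading term ab: subtract (-3/4)·f_1 from -3/4ab + 133/4a - 145/4b^2 + 369/2b - 261/4 → 133/4a - 145/4b^2 + 363/2b - 207/4
  leading term a: subtract (133/12)·h_4 from 133/4a - 145/4b^2 + 363/2b - 207/4 → -136b^2 + 1355/6b + 277/3
  leading term b^2: subtract (544/217)·h_5 from -136b^2 + 1355/6b + 277/3 → 206723/1302b - 206723/651
  leading term b: no divisor's leading term divides it; move 206723/1302b to the remainder.
  leading term 1: no divisor's leading term divides it; move -206723/651 to the remainder.
  remainder 206723/1302b - 206723/651 ≠ 0; add h_6 = 206723/1302b - 206723/651 to the basis.

The other S-polynomials (S(f_1,h_4), S(f_2,h_4), S(f_3,h_4), S(f_1,h_5), S(f_2,h_5), S(f_3,h_5), S(h_4,h_5), S(f_1,h_6), S(f_2,h_6), S(f_3,h_6), S(h_4,h_6), S(h_5,h_6)) all reduce to 0 modulo the current basis, so we have a Gröbner basis.
Inter-reduce: drop elements whose leading term is divisible by another's, tail-reduce, and make monic.
Reduced Gröbner basis: {a + 5, b - 2}.

The lex basis is triangular: the last element involves only b. Solving b - 2 = 0 gives b ∈ {2}; substituting each value into the earlier elements determines the remaining variables.
  b = 2: the earlier basis element becomes a + 5 = 0, giving a = -5 — point (-5, 2).
Check: every point annihilates each of the original generators.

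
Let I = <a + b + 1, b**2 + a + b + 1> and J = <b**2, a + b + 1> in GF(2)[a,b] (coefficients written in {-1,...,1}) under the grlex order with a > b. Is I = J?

Yes, the ideals are equal.

Equality of ideals is decidable: compute both reduced Gröbner bases (unique for the ordering) and check whether they agree.
Buchberger on the first generating set:
f_1 = a + b + 1, LT = a.
f_2 = b**2 + a + b + 1, LT = b**2.

The S-polynomials (S(f_1,f_2)) all reduce to 0 modulo the current basis, so we have a Gröbner basis.
Inter-reduce: drop elements whose leading term is divisible by another's, tail-reduce, and make monic.
Reduced Gröbner basis: {b**2, a + b + 1}.

Buchberger on the second generating set:
h_1 = b**2, LT = b**2.
h_2 = a + b + 1, LT = a.

The S-polynomials (S(h_1,h_2)) all reduce to 0 modulo the current basis, so we have a Gröbner basis.
Inter-reduce: drop elements whose leading term is divisible by another's, tail-reduce, and make monic.
Reduced Gröbner basis: {b**2, a + b + 1}.

The two bases agree; hence the ideals are identical.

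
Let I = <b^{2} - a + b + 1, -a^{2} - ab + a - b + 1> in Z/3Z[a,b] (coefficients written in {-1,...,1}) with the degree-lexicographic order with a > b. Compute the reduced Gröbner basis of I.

G = {a^{2} + ab - a + b - 1, b^{2} - a + b + 1}

f_1 = b^{2} - a + b + 1, LT = b^{2}.
f_2 = -a^{2} - ab + a - b + 1, LT = a^{2}.

S(f_1,f_2): leading monomials are coprime, so the S-polynomial reduces to 0 (Buchberger's first criterion).
Every S-polynomial of the final basis reduces to 0, so we have a Gröbner basis.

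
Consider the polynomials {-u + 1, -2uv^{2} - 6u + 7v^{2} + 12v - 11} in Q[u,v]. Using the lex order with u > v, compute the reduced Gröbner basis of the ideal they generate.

G = {u - 1, v^{2} + \tfrac{12}{5}v - \tfrac{17}{5}}

Buchberger's algorithm terminates because the ascending chain of leading-term ideals stabilizes.

f_1 = -u + 1, LT = u.
f_2 = -2uv^{2} - 6u + 7v^{2} + 12v - 11, LT = uv^{2}.

S(f_1,f_2): lcm = uv^{2}. S = -3u + \tfrac{5}{2}v^{2} + 6v - \tfrac{11}{2}.
  leading term u: subtract (3)·f_1 from -3u + \tfrac{5}{2}v^{2} + 6v - \tfrac{11}{2} → \tfrac{5}{2}v^{2} + 6v - \tfrac{17}{2}
  leading term v^{2}: no divisor's leading term divides it; move \tfrac{5}{2}v^{2} to the remainder.
  leading term v: no divisor's leading term divides it; move 6v to the remainder.
  leading term 1: no divisor's leading term divides it; move -\tfrac{17}{2} to the remainder.
  remainder \tfrac{5}{2}v^{2} + 6v - \tfrac{17}{2} ≠ 0; add g_3 = \tfrac{5}{2}v^{2} + 6v - \tfrac{17}{2} to the basis.

The other S-polynomials (S(f_1,g_3), S(f_2,g_3)) all reduce to 0 modulo the current basis, so we have a Gröbner basis.
Inter-reduce: drop elements whose leading term is divisible by another's, tail-reduce, and make monic.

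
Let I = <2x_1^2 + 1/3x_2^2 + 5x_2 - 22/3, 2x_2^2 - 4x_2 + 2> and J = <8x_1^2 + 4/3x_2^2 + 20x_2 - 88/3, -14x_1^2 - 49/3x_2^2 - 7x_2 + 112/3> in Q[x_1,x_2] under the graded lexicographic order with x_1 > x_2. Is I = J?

Yes, the ideals are equal.

Since reduced Gröbner bases are canonical representatives of ideals under a given ordering, it suffices to compute and compare them.
Buchberger on the first generating set:
f_1 = 2x_1^2 + 1/3x_2^2 + 5x_2 - 22/3, LT = x_1^2.
f_2 = 2x_2^2 - 4x_2 + 2, LT = x_2^2.

The S-polynomials (S(f_1,f_2)) all reduce to 0 modulo the current basis, so we have a Gröbner basis.
Inter-reduce: drop elements whose leading term is divisible by another's, tail-reduce, and make monic.
Reduced Gröbner basis: {x_1^2 + 17/6x_2 - 23/6, x_2^2 - 2x_2 + 1}.

Buchberger on the second generating set:
h_1 = 8x_1^2 + 4/3x_2^2 + 20x_2 - 88/3, LT = x_1^2.
h_2 = -14x_1^2 - 49/3x_2^2 - 7x_2 + 112/3, LT = x_1^2.

S(h_1,h_2): lcm = x_1^2. S = -x_2^2 + 2x_2 - 1.
  leading term x_2^2: no divisor's leading term divides it; move -x_2^2 to the remainder.
  leading term x_2: no divisor's leading term divides it; move 2x_2 to the remainder.
  leading term 1: no divisor's leading term divides it; move -1 to the remainder.
  remainder -x_2^2 + 2x_2 - 1 ≠ 0; add k_3 = -x_2^2 + 2x_2 - 1 to the basis.

The other S-polynomials (S(h_1,k_3), S(h_2,k_3)) all reduce to 0 modulo the current basis, so we have a Gröbner basis.
Inter-reduce: drop elements whose leading term is divisible by another's, tail-reduce, and make monic.
Reduced Gröbner basis: {x_1^2 + 17/6x_2 - 23/6, x_2^2 - 2x_2 + 1}.

Same reduced basis, so the two generating sets span the same ideal.
The same test decides containment: I ⊆ J iff every generator of I reduces to 0 modulo a Gröbner basis of J.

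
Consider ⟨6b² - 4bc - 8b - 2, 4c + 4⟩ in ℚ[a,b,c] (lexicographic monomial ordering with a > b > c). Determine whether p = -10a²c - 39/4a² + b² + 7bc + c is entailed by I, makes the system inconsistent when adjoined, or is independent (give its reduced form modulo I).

First compute the reduced Gröbner basis of I by Buchberger's algorithm.
f_1 = 6b² - 4bc - 8b - 2, LT = b².
f_2 = 4c + 4, LT = c.

The S-polynomials (S(f_1,f_2)) all reduce to 0 modulo the current basis, so we have a Gröbner basis.
Inter-reduce: drop elements whose leading term is divisible by another's, tail-reduce, and make monic.
Reduced Gröbner basis: {b² - ⅔b - ⅓, c + 1}.
Label its elements g_1 = b² - ⅔b - ⅓, g_2 = c + 1.

Reduce p = -10a²c - 39/4a² + b² + 7bc + c modulo G:
  leading term a²c: subtract (-10a²)·g_2 from -10a²c - 39/4a² + b² + 7bc + c → ¼a² + b² + 7bc + c
  leading term a²: no divisor's leading term divides it; move ¼a² to the remainder.
  leading term b²: subtract (1)·g_1 from b² + 7bc + c → 7bc + ⅔b + c + ⅓
  leading term bc: subtract (7b)·g_2 from 7bc + ⅔b + c + ⅓ → -19/3b + c + ⅓
  leading term b: no divisor's leading term divides it; move -19/3b to the remainder.
  leading term c: subtract (1)·g_2 from c + ⅓ → -⅔
  leading term 1: no divisor's leading term divides it; move -⅔ to the remainder.
  normal form = ¼a² - 19/3b - ⅔.
The normal form is nonzero, so p ∉ I. Since p minus its normal form lies in I, I + (p) = I + (r) where r = ¼a² - 19/3b - ⅔; decide whether this ideal is the whole ring.
Run Buchberger on G together with r (pairs among the g_i already reduce to 0 since G is a Gröbner basis):
g_1 = b² - ⅔b - ⅓, LT = b².
g_2 = c + 1, LT = c.
r = ¼a² - 19/3b - ⅔, LT = a².

The S-polynomials (S(g_1,g_2), S(g_1,r), S(g_2,r)) all reduce to 0 modulo the current basis, so we have a Gröbner basis.
Inter-reduce: drop elements whose leading term is divisible by another's, tail-reduce, and make monic.
Reduced Gröbner basis: {a² - 76/3b - 8/3, b² - ⅔b - ⅓, c + 1}.
The reduced Gröbner basis of I + (p) is {a² - 76/3b - 8/3, b² - ⅔b - ⅓, c + 1} ≠ {1}, a proper ideal, so the enlarged system stays consistent: p is independent of I, with normal form ¼a² - 19/3b - ⅔.

-10a²c - 39/4a² + b² + 7bc + c is independent of I; its normal form modulo I is ¼a² - 19/3b - ⅔.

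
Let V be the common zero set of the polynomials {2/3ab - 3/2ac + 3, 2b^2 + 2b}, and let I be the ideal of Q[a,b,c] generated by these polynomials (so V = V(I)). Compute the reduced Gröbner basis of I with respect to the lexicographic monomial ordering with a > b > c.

f_1 = 2/3ab - 3/2ac + 3, LT = ab.
f_2 = 2b^2 + 2b, LT = b^2.

S(f_1,f_2): lcm = ab^2. S = -9/4abc - ab + 9/2b.
  reduce S modulo (f_1, f_2):
  remainder -81/16ac^2 - 9/4ac + 9/2b + 81/8c + 9/2 ≠ 0; add g_3 = -81/16ac^2 - 9/4ac + 9/2b + 81/8c + 9/2 to the basis.

The other S-polynomials (S(f_1,g_3), S(f_2,g_3)) all reduce to 0 modulo the current basis, so we have a Gröbner basis.

G = {ab - 9/4ac + 9/2, ac^2 + 4/9ac - 8/9b - 2c - 8/9, b^2 + b}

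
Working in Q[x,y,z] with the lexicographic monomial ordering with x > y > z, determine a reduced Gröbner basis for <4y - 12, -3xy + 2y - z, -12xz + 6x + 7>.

G = {x + \tfrac{1}{9}z - \tfrac{2}{3}, y - 3, z^{2} - \tfrac{13}{2}z + \tfrac{33}{4}}

f_1 = 4y - 12, LT = y.
f_2 = -3xy + 2y - z, LT = xy.
f_3 = -12xz + 6x + 7, LT = xz.

S(f_1,f_2): lcm = xy. S = -3x + \tfrac{2}{3}y - \tfrac{1}{3}z.
  leading term x: no divisor's leading term divides it; move -3x to the remainder.
  leading term y: subtract (\tfrac{1}{6})·f_1 from \tfrac{2}{3}y - \tfrac{1}{3}z → -\tfrac{1}{3}z + 2
  leading term z: no divisor's leading term divides it; move -\tfrac{1}{3}z to the remainder.
  leading term 1: no divisor's leading term divides it; move 2 to the remainder.
  remainder -3x - \tfrac{1}{3}z + 2 ≠ 0; add g_4 = -3x - \tfrac{1}{3}z + 2 to the basis.

S(f_1,f_3): leading monomials are coprime, so the S-polynomial reduces to 0 (Buchberger's first criterion).
S(f_2,f_3): lcm = xyz. S = \tfrac{1}{2}xy - \tfrac{2}{3}yz + \tfrac{7}{12}y + \tfrac{1}{3}z^{2}.
  leading term xy: subtract (\tfrac{1}{8}x)·f_1 from \tfrac{1}{2}xy - \tfrac{2}{3}yz + \tfrac{7}{12}y + \tfrac{1}{3}z^{2} → \tfrac{3}{2}x - \tfrac{2}{3}yz + \tfrac{7}{12}y + \tfrac{1}{3}z^{2}
  leading term x: subtract (-\tfrac{1}{2})·g_4 from \tfrac{3}{2}x - \tfrac{2}{3}yz + \tfrac{7}{12}y + \tfrac{1}{3}z^{2} → -\tfrac{2}{3}yz + \tfrac{7}{12}y + \tfrac{1}{3}z^{2} - \tfrac{1}{6}z + 1
  leading term yz: subtract (-\tfrac{1}{6}z)·f_1 from -\tfrac{2}{3}yz + \tfrac{7}{12}y + \tfrac{1}{3}z^{2} - \tfrac{1}{6}z + 1 → \tfrac{7}{12}y + \tfrac{1}{3}z^{2} - \tfrac{13}{6}z + 1
  leading term y: subtract (\tfrac{7}{48})·f_1 from \tfrac{7}{12}y + \tfrac{1}{3}z^{2} - \tfrac{13}{6}z + 1 → \tfrac{1}{3}z^{2} - \tfrac{13}{6}z + \tfrac{11}{4}
  leading term z^{2}: no divisor's leading term divides it; move \tfrac{1}{3}z^{2} to the remainder.
  leading term z: no divisor's leading term divides it; move -\tfrac{13}{6}z to the remainder.
  leading term 1: no divisor's leading term divides it; move \tfrac{11}{4} to the remainder.
  remainder \tfrac{1}{3}z^{2} - \tfrac{13}{6}z + \tfrac{11}{4} ≠ 0; add g_5 = \tfrac{1}{3}z^{2} - \tfrac{13}{6}z + \tfrac{11}{4} to the basis.

S(f_1,g_4): leading monomials are coprime, so the S-polynomial reduces to 0 (Buchberger's first criterion).
S(f_2,g_4): lcm = xy. S = -\tfrac{1}{9}yz + \tfrac{1}{3}z.
  leading term yz: subtract (-\tfrac{1}{36}z)·f_1 from -\tfrac{1}{9}yz + \tfrac{1}{3}z → 0
  remainder 0.

S(f_3,g_4): lcm = xz. S = -\tfrac{1}{2}x - \tfrac{1}{9}z^{2} + \tfrac{2}{3}z - \tfrac{7}{12}.
  leading term x: subtract (\tfrac{1}{6})·g_4 from -\tfrac{1}{2}x - \tfrac{1}{9}z^{2} + \tfrac{2}{3}z - \tfrac{7}{12} → -\tfrac{1}{9}z^{2} + \tfrac{13}{18}z - \tfrac{11}{12}
  leading term z^{2}: subtract (-\tfrac{1}{3})·g_5 from -\tfrac{1}{9}z^{2} + \tfrac{13}{18}z - \tfrac{11}{12} → 0
  remainder 0.

S(f_1,g_5): leading monomials are coprime, so the S-polynomial reduces to 0 (Buchberger's first criterion).
S(f_2,g_5): leading monomials are coprime, so the S-polynomial reduces to 0 (Buchberger's first criterion).
S(f_3,g_5): lcm = xz^{2}. S = 6xz - \tfrac{33}{4}x - \tfrac{7}{12}z.
  leading term xz: subtract (-\tfrac{1}{2})·f_3 from 6xz - \tfrac{33}{4}x - \tfrac{7}{12}z → -\tfrac{21}{4}x - \tfrac{7}{12}z + \tfrac{7}{2}
  leading term x: subtract (\tfrac{7}{4})·g_4 from -\tfrac{21}{4}x - \tfrac{7}{12}z + \tfrac{7}{2} → 0
  remainder 0.

S(g_4,g_5): leading monomials are coprime, so the S-polynomial reduces to 0 (Buchberger's first criterion).
Every S-polynomial of the final basis reduces to 0, so we have a Gröbner basis.
Inter-reduce: drop elements whose leading term is divisible by another's, tail-reduce, and make monic.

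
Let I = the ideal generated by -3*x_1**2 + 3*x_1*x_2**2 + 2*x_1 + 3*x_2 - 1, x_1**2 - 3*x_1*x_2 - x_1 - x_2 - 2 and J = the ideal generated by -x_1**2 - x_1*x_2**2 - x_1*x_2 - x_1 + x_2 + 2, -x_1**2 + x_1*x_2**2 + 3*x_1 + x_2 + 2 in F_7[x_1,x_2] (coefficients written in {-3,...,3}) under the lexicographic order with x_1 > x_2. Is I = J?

Since reduced Gröbner bases are canonical representatives of ideals under a given ordering, it suffices to compute and compare them.
Buchberger on the first generating set:
f_1 = -3*x_1**2 + 3*x_1*x_2**2 + 2*x_1 + 3*x_2 - 1, LT = x_1**2.
f_2 = x_1**2 - 3*x_1*x_2 - x_1 - x_2 - 2, LT = x_1**2.

S(f_1,f_2): lcm = x_1**2. S = -x_1*x_2**2 + 3*x_1*x_2 - 2*x_1.
  leading term x_1*x_2**2: no divisor's leading term divides it; move -x_1*x_2**2 to the remainder.
  leading term x_1*x_2: no divisor's leading term divides it; move 3*x_1*x_2 to the remainder.
  leading term x_1: no divisor's leading term divides it; move -2*x_1 to the remainder.
  remainder -x_1*x_2**2 + 3*x_1*x_2 - 2*x_1 ≠ 0; add g_3 = -x_1*x_2**2 + 3*x_1*x_2 - 2*x_1 to the basis.

S(f_1,g_3): lcm = x_1**2*x_2**2. S = 3*x_1**2*x_2 - 2*x_1**2 - x_1*x_2**4 - 3*x_1*x_2**2 - x_2**3 - 2*x_2**2.
  leading term x_1**2*x_2: subtract (-x_2)·f_1 from 3*x_1**2*x_2 - 2*x_1**2 - x_1*x_2**4 - 3*x_1*x_2**2 - x_2**3 - 2*x_2**2 → -2*x_1**2 - x_1*x_2**4 + 3*x_1*x_2**3 - 3*x_1*x_2**2 + 2*x_1*x_2 - x_2**3 + x_2**2 - x_2
  leading term x_1**2: subtract (3)·f_1 from -2*x_1**2 - x_1*x_2**4 + 3*x_1*x_2**3 - 3*x_1*x_2**2 + 2*x_1*x_2 - x_2**3 + x_2**2 - x_2 → -x_1*x_2**4 + 3*x_1*x_2**3 + 2*x_1*x_2**2 + 2*x_1*x_2 + x_1 - x_2**3 + x_2**2 - 3*x_2 + 3
  leading term x_1*x_2**4: subtract (x_2**2)·g_3 from -x_1*x_2**4 + 3*x_1*x_2**3 + 2*x_1*x_2**2 + 2*x_1*x_2 + x_1 - x_2**3 + x_2**2 - 3*x_2 + 3 → -3*x_1*x_2**2 + 2*x_1*x_2 + x_1 - x_2**3 + x_2**2 - 3*x_2 + 3
  leading term x_1*x_2**2: subtract (3)·g_3 from -3*x_1*x_2**2 + 2*x_1*x_2 + x_1 - x_2**3 + x_2**2 - 3*x_2 + 3 → -x_2**3 + x_2**2 - 3*x_2 + 3
  leading term x_2**3: no divisor's leading term divides it; move -x_2**3 to the remainder.
  leading term x_2**2: no divisor's leading term divides it; move x_2**2 to the remainder.
  leading term x_2: no divisor's leading term divides it; move -3*x_2 to the remainder.
  leading term 1: no divisor's leading term divides it; move 3 to the remainder.
  remainder -x_2**3 + x_2**2 - 3*x_2 + 3 ≠ 0; add g_4 = -x_2**3 + x_2**2 - 3*x_2 + 3 to the basis.

The other S-polynomials (S(f_2,g_3), S(f_1,g_4), S(f_2,g_4), S(g_3,g_4)) all reduce to 0 modulo the current basis, so we have a Gröbner basis.
Inter-reduce: drop elements whose leading term is divisible by another's, tail-reduce, and make monic.
Reduced Gröbner basis: {x_1**2 - 3*x_1*x_2 - x_1 - x_2 - 2, x_1*x_2**2 - 3*x_1*x_2 + 2*x_1, x_2**3 - x_2**2 + 3*x_2 - 3}.

Buchberger on the second generating set:
h_1 = -x_1**2 - x_1*x_2**2 - x_1*x_2 - x_1 + x_2 + 2, LT = x_1**2.
h_2 = -x_1**2 + x_1*x_2**2 + 3*x_1 + x_2 + 2, LT = x_1**2.

S(h_1,h_2): lcm = x_1**2. S = 2*x_1*x_2**2 + x_1*x_2 - 3*x_1.
  leading term x_1*x_2**2: no divisor's leading term divides it; move 2*x_1*x_2**2 to the remainder.
  leading term x_1*x_2: no divisor's leading term divides it; move x_1*x_2 to the remainder.
  leading term x_1: no divisor's leading term divides it; move -3*x_1 to the remainder.
  remainder 2*x_1*x_2**2 + x_1*x_2 - 3*x_1 ≠ 0; add k_3 = 2*x_1*x_2**2 + x_1*x_2 - 3*x_1 to the basis.

S(h_1,k_3): lcm = x_1**2*x_2**2. S = 3*x_1**2*x_2 - 2*x_1**2 + x_1*x_2**4 + x_1*x_2**3 + x_1*x_2**2 - x_2**3 - 2*x_2**2.
  leading term x_1**2*x_2: subtract (-3*x_2)·h_1 from 3*x_1**2*x_2 - 2*x_1**2 + x_1*x_2**4 + x_1*x_2**3 + x_1*x_2**2 - x_2**3 - 2*x_2**2 → -2*x_1**2 + x_1*x_2**4 - 2*x_1*x_2**3 - 2*x_1*x_2**2 - 3*x_1*x_2 - x_2**3 + x_2**2 - x_2
  leading term x_1**2: subtract (2)·h_1 from -2*x_1**2 + x_1*x_2**4 - 2*x_1*x_2**3 - 2*x_1*x_2**2 - 3*x_1*x_2 - x_2**3 + x_2**2 - x_2 → x_1*x_2**4 - 2*x_1*x_2**3 - x_1*x_2 + 2*x_1 - x_2**3 + x_2**2 - 3*x_2 + 3
  leading term x_1*x_2**4: subtract (-3*x_2**2)·k_3 from x_1*x_2**4 - 2*x_1*x_2**3 - x_1*x_2 + 2*x_1 - x_2**3 + x_2**2 - 3*x_2 + 3 → x_1*x_2**3 - 2*x_1*x_2**2 - x_1*x_2 + 2*x_1 - x_2**3 + x_2**2 - 3*x_2 + 3
  leading term x_1*x_2**3: subtract (-3*x_2)·k_3 from x_1*x_2**3 - 2*x_1*x_2**2 - x_1*x_2 + 2*x_1 - x_2**3 + x_2**2 - 3*x_2 + 3 → x_1*x_2**2 - 3*x_1*x_2 + 2*x_1 - x_2**3 + x_2**2 - 3*x_2 + 3
  leading term x_1*x_2**2: subtract (-3)·k_3 from x_1*x_2**2 - 3*x_1*x_2 + 2*x_1 - x_2**3 + x_2**2 - 3*x_2 + 3 → -x_2**3 + x_2**2 - 3*x_2 + 3
  leading term x_2**3: no divisor's leading term divides it; move -x_2**3 to the remainder.
  leading term x_2**2: no divisor's leading term divides it; move x_2**2 to the remainder.
  leading term x_2: no divisor's leading term divides it; move -3*x_2 to the remainder.
  leading term 1: no divisor's leading term divides it; move 3 to the remainder.
  remainder -x_2**3 + x_2**2 - 3*x_2 + 3 ≠ 0; add k_4 = -x_2**3 + x_2**2 - 3*x_2 + 3 to the basis.

The other S-polynomials (S(h_2,k_3), S(h_1,k_4), S(h_2,k_4), S(k_3,k_4)) all reduce to 0 modulo the current basis, so we have a Gröbner basis.
Inter-reduce: drop elements whose leading term is divisible by another's, tail-reduce, and make monic.
Reduced Gröbner basis: {x_1**2 - 3*x_1*x_2 - x_1 - x_2 - 2, x_1*x_2**2 - 3*x_1*x_2 + 2*x_1, x_2**3 - x_2**2 + 3*x_2 - 3}.

These coincide, so the ideals are equal.
The choice of monomial ordering does not affect the verdict — as long as both bases are computed under the same ordering, their equality decides ideal equality.

Yes, the ideals are equal.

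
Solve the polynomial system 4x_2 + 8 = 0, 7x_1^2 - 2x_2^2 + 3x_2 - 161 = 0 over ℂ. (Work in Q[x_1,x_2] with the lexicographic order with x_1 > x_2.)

{(-5, -2), (5, -2)}

Compute a lex Gröbner basis by Buchberger's algorithm.
f_1 = 4x_2 + 8, LT = x_2.
f_2 = 7x_1^2 - 2x_2^2 + 3x_2 - 161, LT = x_1^2.

The S-polynomials (S(f_1,f_2)) all reduce to 0 modulo the current basis, so we have a Gröbner basis.
Inter-reduce: drop elements whose leading term is divisible by another's, tail-reduce, and make monic.
Reduced Gröbner basis: {x_1^2 - 25, x_2 + 2}.

The lex basis is triangular: the last element involves only x_2. Solving x_2 + 2 = 0 gives x_2 ∈ {-2}; substituting each value into the earlier elements determines the remaining variables.
  x_2 = -2: the earlier basis element becomes x_1^2 - 25 = 0, giving x_1 = -5, 5 — points (-5, -2), (5, -2).
Substituting each solution back into the original system confirms all equations vanish.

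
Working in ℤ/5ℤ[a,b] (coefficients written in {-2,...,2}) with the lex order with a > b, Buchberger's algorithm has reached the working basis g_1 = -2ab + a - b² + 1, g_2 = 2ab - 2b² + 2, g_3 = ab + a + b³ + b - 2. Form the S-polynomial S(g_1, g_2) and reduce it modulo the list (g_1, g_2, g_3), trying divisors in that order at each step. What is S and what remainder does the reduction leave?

S(g_1, g_2) = 2a - b² + 1; remainder on division = 2a - b² + 1.

lcm(LM(g_1), LM(g_2)) = ab.
S = (lcm/LT(g_1))·g_1 − (lcm/LT(g_2))·g_2 = 2a - b² + 1.
Reduce S modulo (g_1, g_2, g_3) in that order:
  leading term a: no divisor's leading term divides it; move 2a to the remainder.
  leading term b²: no divisor's leading term divides it; move -b² to the remainder.
  leading term 1: no divisor's leading term divides it; move 1 to the remainder.
The remainder 2a - b² + 1 is nonzero, so it would be added as the next basis element.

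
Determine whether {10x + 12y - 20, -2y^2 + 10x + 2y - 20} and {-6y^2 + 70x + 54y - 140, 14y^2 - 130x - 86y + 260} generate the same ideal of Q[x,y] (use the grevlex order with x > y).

Equality of ideals is decidable: compute both reduced Gröbner bases (unique for the ordering) and check whether they agree.
Buchberger on the first generating set:
f_1 = 10x + 12y - 20, LT = x.
f_2 = -2y^2 + 10x + 2y - 20, LT = y^2.

The S-polynomials (S(f_1,f_2)) all reduce to 0 modulo the current basis, so we have a Gröbner basis.
Inter-reduce: drop elements whose leading term is divisible by another's, tail-reduce, and make monic.
Reduced Gröbner basis: {y^2 + 5y, x + 6/5y - 2}.

Buchberger on the second generating set:
h_1 = -6y^2 + 70x + 54y - 140, LT = y^2.
h_2 = 14y^2 - 130x - 86y + 260, LT = y^2.

S(h_1,h_2): lcm = y^2. S = -50/21x - 20/7y + 100/21.
  leading term x: no divisor's leading term divides it; move -50/21x to the remainder.
  leading term y: no divisor's leading term divides it; move -20/7y to the remainder.
  leading term 1: no divisor's leading term divides it; move 100/21 to the remainder.
  remainder -50/21x - 20/7y + 100/21 ≠ 0; add k_3 = -50/21x - 20/7y + 100/21 to the basis.

The other S-polynomials (S(h_1,k_3), S(h_2,k_3)) all reduce to 0 modulo the current basis, so we have a Gröbner basis.
Inter-reduce: drop elements whose leading term is divisible by another's, tail-reduce, and make monic.
Reduced Gröbner basis: {y^2 + 5y, x + 6/5y - 2}.

Same reduced basis, so the two generating sets span the same ideal.

Yes, the ideals are equal.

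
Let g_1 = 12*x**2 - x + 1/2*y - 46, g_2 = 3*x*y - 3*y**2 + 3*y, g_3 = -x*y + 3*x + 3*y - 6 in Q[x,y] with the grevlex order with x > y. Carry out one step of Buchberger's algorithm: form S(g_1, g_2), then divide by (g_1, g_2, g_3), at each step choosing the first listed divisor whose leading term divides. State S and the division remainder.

S(g_1, g_2) = x*y**2 - 13/12*x*y + 1/24*y**2 - 23/6*y; remainder on division = y**3 - 49/24*y**2 - 11/4*y.

lcm(LM(g_1), LM(g_2)) = x**2*y.
S = (lcm/LT(g_1))·g_1 − (lcm/LT(g_2))·g_2 = x*y**2 - 13/12*x*y + 1/24*y**2 - 23/6*y.
Reduce S modulo (g_1, g_2, g_3) in that order:
  leading term x*y**2: subtract (1/3*y)·g_2 from x*y**2 - 13/12*x*y + 1/24*y**2 - 23/6*y → y**3 - 13/12*x*y - 23/24*y**2 - 23/6*y
  leading term y**3: no divisor's leading term divides it; move y**3 to the remainder.
  leading term x*y: subtract (-13/36)·g_2 from -13/12*x*y - 23/24*y**2 - 23/6*y → -49/24*y**2 - 11/4*y
  leading term y**2: no divisor's leading term divides it; move -49/24*y**2 to the remainder.
  leading term y: no divisor's leading term divides it; move -11/4*y to the remainder.
The remainder y**3 - 49/24*y**2 - 11/4*y is nonzero, so it would be added as the next basis element.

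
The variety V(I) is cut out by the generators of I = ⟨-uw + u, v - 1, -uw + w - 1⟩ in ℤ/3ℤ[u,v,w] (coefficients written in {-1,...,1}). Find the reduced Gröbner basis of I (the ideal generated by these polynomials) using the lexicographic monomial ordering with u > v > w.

f_1 = -uw + u, LT = uw.
f_2 = v - 1, LT = v.
f_3 = -uw + w - 1, LT = uw.

S(f_1,f_3): lcm = uw. S = -u + w - 1.
  leading term u: no divisor's leading term divides it; move -u to the remainder.
  leading term w: no divisor's leading term divides it; move w to the remainder.
  leading term 1: no divisor's leading term divides it; move -1 to the remainder.
  remainder -u + w - 1 ≠ 0; add g_4 = -u + w - 1 to the basis.

S(f_1,g_4): lcm = uw. S = -u + w² - w.
  leading term u: subtract (1)·g_4 from -u + w² - w → w² + w + 1
  leading term w²: no divisor's leading term divides it; move w² to the remainder.
  leading term w: no divisor's leading term divides it; move w to the remainder.
  leading term 1: no divisor's leading term divides it; move 1 to the remainder.
  remainder w² + w + 1 ≠ 0; add g_5 = w² + w + 1 to the basis.

The other S-polynomials (S(f_1,f_2), S(f_2,f_3), S(f_2,g_4), S(f_3,g_4), S(f_1,g_5), S(f_2,g_5), S(f_3,g_5), S(g_4,g_5)) all reduce to 0 modulo the current basis, so we have a Gröbner basis.
Inter-reduce: drop elements whose leading term is divisible by another's, tail-reduce, and make monic.

G = {u - w + 1, v - 1, w² + w + 1}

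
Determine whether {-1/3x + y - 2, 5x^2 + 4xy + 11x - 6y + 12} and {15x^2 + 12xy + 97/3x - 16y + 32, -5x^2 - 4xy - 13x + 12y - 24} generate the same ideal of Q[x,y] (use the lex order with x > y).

Equality of ideals is decidable: compute both reduced Gröbner bases (unique for the ordering) and check whether they agree.
Buchberger on the first generating set:
f_1 = -1/3x + y - 2, LT = x.
f_2 = 5x^2 + 4xy + 11x - 6y + 12, LT = x^2.

S(f_1,f_2): lcm = x^2. S = -19/5xy + 19/5x + 6/5y - 12/5.
  reduce S modulo (f_1, f_2):
  remainder -57/5y^2 + 177/5y - 126/5 ≠ 0; add g_3 = -57/5y^2 + 177/5y - 126/5 to the basis.

The other S-polynomials (S(f_1,g_3), S(f_2,g_3)) all reduce to 0 modulo the current basis, so we have a Gröbner basis.
Inter-reduce: drop elements whose leading term is divisible by another's, tail-reduce, and make monic.
Reduced Gröbner basis: {x - 3y + 6, y^2 - 59/19y + 42/19}.

Buchberger on the second generating set:
h_1 = 15x^2 + 12xy + 97/3x - 16y + 32, LT = x^2.
h_2 = -5x^2 - 4xy - 13x + 12y - 24, LT = x^2.

S(h_1,h_2): lcm = x^2. S = -4/9x + 4/3y - 8/3.
  reduce S modulo (h_1, h_2):
  remainder -4/9x + 4/3y - 8/3 ≠ 0; add k_3 = -4/9x + 4/3y - 8/3 to the basis.

S(h_1,k_3): lcm = x^2. S = 19/5xy - 173/45x - 16/15y + 32/15.
  reduce S modulo (h_1, h_2, k_3):
  remainder 57/5y^2 - 177/5y + 126/5 ≠ 0; add k_4 = 57/5y^2 - 177/5y + 126/5 to the basis.

The other S-polynomials (S(h_2,k_3), S(h_1,k_4), S(h_2,k_4), S(k_3,k_4)) all reduce to 0 modulo the current basis, so we have a Gröbner basis.
Inter-reduce: drop elements whose leading term is divisible by another's, tail-reduce, and make monic.
Reduced Gröbner basis: {x - 3y + 6, y^2 - 59/19y + 42/19}.

Same reduced basis, so the two generating sets span the same ideal.
The choice of monomial ordering does not affect the verdict — as long as both bases are computed under the same ordering, their equality decides ideal equality.

Yes, the ideals are equal.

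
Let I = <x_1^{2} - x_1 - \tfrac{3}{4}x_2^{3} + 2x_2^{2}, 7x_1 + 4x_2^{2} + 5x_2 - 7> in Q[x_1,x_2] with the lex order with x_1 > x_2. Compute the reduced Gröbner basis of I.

f_1 = x_1^{2} - x_1 - \tfrac{3}{4}x_2^{3} + 2x_2^{2}, LT = x_1^{2}.
f_2 = 7x_1 + 4x_2^{2} + 5x_2 - 7, LT = x_1.

S(f_1,f_2): lcm = x_1^{2}. S = -\tfrac{4}{7}x_1x_2^{2} - \tfrac{5}{7}x_1x_2 - \tfrac{3}{4}x_2^{3} + 2x_2^{2}.
  leading term x_1x_2^{2}: subtract (-\tfrac{4}{49}x_2^{2})·f_2 from -\tfrac{4}{7}x_1x_2^{2} - \tfrac{5}{7}x_1x_2 - \tfrac{3}{4}x_2^{3} + 2x_2^{2} → -\tfrac{5}{7}x_1x_2 + \tfrac{16}{49}x_2^{4} - \tfrac{67}{196}x_2^{3} + \tfrac{10}{7}x_2^{2}
  leading term x_1x_2: subtract (-\tfrac{5}{49}x_2)·f_2 from -\tfrac{5}{7}x_1x_2 + \tfrac{16}{49}x_2^{4} - \tfrac{67}{196}x_2^{3} + \tfrac{10}{7}x_2^{2} → \tfrac{16}{49}x_2^{4} + \tfrac{13}{196}x_2^{3} + \tfrac{95}{49}x_2^{2} - \tfrac{5}{7}x_2
  leading term x_2^{4}: no divisor's leading term divides it; move \tfrac{16}{49}x_2^{4} to the remainder.
  leading term x_2^{3}: no divisor's leading term divides it; move \tfrac{13}{196}x_2^{3} to the remainder.
  leading term x_2^{2}: no divisor's leading term divides it; move \tfrac{95}{49}x_2^{2} to the remainder.
  leading term x_2: no divisor's leading term divides it; move -\tfrac{5}{7}x_2 to the remainder.
  remainder \tfrac{16}{49}x_2^{4} + \tfrac{13}{196}x_2^{3} + \tfrac{95}{49}x_2^{2} - \tfrac{5}{7}x_2 ≠ 0; add g_3 = \tfrac{16}{49}x_2^{4} + \tfrac{13}{196}x_2^{3} + \tfrac{95}{49}x_2^{2} - \tfrac{5}{7}x_2 to the basis.

S(f_1,g_3): leading monomials are coprime, so the S-polynomial reduces to 0 (Buchberger's first criterion).
S(f_2,g_3): leading monomials are coprime, so the S-polynomial reduces to 0 (Buchberger's first criterion).
Every S-polynomial of the final basis reduces to 0, so we have a Gröbner basis.
Inter-reduce: drop elements whose leading term is divisible by another's, tail-reduce, and make monic.

G = {x_1 + \tfrac{4}{7}x_2^{2} + \tfrac{5}{7}x_2 - 1, x_2^{4} + \tfrac{13}{64}x_2^{3} + \tfrac{95}{16}x_2^{2} - \tfrac{35}{16}x_2}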